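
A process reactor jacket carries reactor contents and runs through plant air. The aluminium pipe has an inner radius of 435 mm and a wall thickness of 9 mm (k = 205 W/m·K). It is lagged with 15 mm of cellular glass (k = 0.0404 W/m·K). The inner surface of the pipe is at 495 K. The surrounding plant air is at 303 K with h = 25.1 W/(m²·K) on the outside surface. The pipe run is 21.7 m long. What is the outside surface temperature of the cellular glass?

Treating each annulus and film as a series resistance:
R_aluminium pipe wall = ln(444/435)/(2π×205×21.7) = 7.327×10^-7 K/W
R_cellular glass = ln(459/444)/(2π×0.0404×21.7) = 0.006032 K/W
R_outer film = 1/(h_o·2πr_oL) = 1/(25.1×2π×0.459×21.7) = 6.366×10^-4 K/W
R_total = 0.006669 K/W
Q = ΔT/R_total = 192/0.006669
Q = 28800 W
T_interface = T_inner − Q·ΣR(inner→interface) = 495 − 28800×0.006033

T ≈ 321 K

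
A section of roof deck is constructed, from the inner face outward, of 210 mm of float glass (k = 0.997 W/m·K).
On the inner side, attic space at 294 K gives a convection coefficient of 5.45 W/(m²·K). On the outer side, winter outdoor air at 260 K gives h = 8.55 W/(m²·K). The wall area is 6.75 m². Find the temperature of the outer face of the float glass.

Series thermal resistances:
R_inner film = 1/(h_i·A) = 1/(5.45×6.75) = 0.02718 K/W
R_float glass = L/(kA) = 0.21/(0.997×6.75) = 0.0312 K/W
R_outer film = 1/(h_o·A) = 1/(8.55×6.75) = 0.01733 K/W
R_total = 0.07572 K/W;  Q = ΔT/R_total = 34/0.07572 = 449.1 W
T_interface = T_inner − Q·ΣR(inner→interface) = 294 − 449×0.05839

T ≈ 268 K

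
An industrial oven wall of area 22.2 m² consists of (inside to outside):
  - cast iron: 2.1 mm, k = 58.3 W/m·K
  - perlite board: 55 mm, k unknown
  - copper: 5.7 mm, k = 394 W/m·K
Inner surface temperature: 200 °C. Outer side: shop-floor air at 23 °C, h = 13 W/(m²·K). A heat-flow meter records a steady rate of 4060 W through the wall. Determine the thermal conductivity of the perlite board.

k ≈ 0.0617 W/(m·K)

Thermal resistances in series:
R_cast iron = L/(kA) = 0.0021/(58.3×22.2) = 1.623×10^-6 K/W
R_copper = L/(kA) = 0.0057/(394×22.2) = 6.517×10^-7 K/W
R_outer film = 1/(h_o·A) = 1/(13×22.2) = 0.003465 K/W
Sum of known resistances R_other = 0.003467 K/W
Total R = ΔT/Q = 177/4060 = 0.0436 K/W
R_perlite board = R_total − R_other = 0.04013 K/W
k = L/(R·A) = 0.055/(0.04013×22.2)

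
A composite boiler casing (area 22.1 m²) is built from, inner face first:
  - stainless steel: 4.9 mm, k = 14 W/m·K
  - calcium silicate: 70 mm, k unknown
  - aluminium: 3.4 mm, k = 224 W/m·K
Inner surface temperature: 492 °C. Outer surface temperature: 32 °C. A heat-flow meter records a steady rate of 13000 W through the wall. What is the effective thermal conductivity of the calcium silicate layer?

Treating each layer as a thermal resistance in series:
R_stainless steel = L/(kA) = 0.0049/(14×22.1) = 1.584×10^-5 K/W
R_aluminium = L/(kA) = 0.0034/(224×22.1) = 6.868×10^-7 K/W
Sum of known resistances R_other = 1.652×10^-5 K/W
Total R = ΔT/Q = 460/13000 = 0.03538 K/W
R_calcium silicate = R_total − R_other = 0.03537 K/W
k = L/(R·A) = 0.07/(0.03537×22.1)

k ≈ 0.0896 W/(m·K)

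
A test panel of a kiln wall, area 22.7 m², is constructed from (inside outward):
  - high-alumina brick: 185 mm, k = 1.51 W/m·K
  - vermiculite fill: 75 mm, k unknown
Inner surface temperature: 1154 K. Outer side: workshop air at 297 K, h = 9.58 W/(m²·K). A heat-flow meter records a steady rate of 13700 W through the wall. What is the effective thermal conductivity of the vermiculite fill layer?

k ≈ 0.0629 W/(m·K)

Using the resistance-network approach (series):
R_high-alumina brick = L/(kA) = 0.185/(1.51×22.7) = 0.005397 K/W
R_outer film = 1/(h_o·A) = 1/(9.58×22.7) = 0.004598 K/W
Sum of known resistances R_other = 0.009996 K/W
Total R = ΔT/Q = 857/13700 = 0.06255 K/W
R_vermiculite fill = R_total − R_other = 0.05256 K/W
k = L/(R·A) = 0.075/(0.05256×22.7)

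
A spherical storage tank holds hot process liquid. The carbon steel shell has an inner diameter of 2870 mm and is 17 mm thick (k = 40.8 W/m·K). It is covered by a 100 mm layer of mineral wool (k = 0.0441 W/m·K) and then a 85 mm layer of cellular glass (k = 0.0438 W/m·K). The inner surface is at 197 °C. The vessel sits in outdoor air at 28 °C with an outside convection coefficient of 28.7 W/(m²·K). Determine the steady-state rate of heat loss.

Radial (spherical) resistances in series:
R_carbon steel shell = (1/1.435 − 1/1.452)/(4π×40.8) = 1.591×10^-5 K/W
R_mineral wool = (1/1.452 − 1/1.552)/(4π×0.0441) = 0.08007 K/W
R_cellular glass = (1/1.552 − 1/1.637)/(4π×0.0438) = 0.06078 K/W
R_outer film = 1/(h·4πr_o²) = 1/(28.7×4π×1.637²) = 0.001035 K/W
R_total = 0.1419 K/W
Q = ΔT/R_total = 169/0.1419

Q ≈ 1190 W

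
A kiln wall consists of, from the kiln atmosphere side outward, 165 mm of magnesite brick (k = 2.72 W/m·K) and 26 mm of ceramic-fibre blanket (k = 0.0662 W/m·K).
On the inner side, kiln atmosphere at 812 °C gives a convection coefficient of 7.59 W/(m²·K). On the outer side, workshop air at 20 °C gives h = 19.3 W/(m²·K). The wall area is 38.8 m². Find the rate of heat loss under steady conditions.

Using the resistance-network approach (series):
R_inner film = 1/(h_i·A) = 1/(7.59×38.8) = 0.003396 K/W
R_magnesite brick = L/(kA) = 0.165/(2.72×38.8) = 0.001563 K/W
R_ceramic-fibre blanket = L/(kA) = 0.026/(0.0662×38.8) = 0.01012 K/W
R_outer film = 1/(h_o·A) = 1/(19.3×38.8) = 0.001335 K/W
R_total = 0.01642 K/W
Q = ΔT / R_total = 792 / 0.01642

Q ≈ 48200 W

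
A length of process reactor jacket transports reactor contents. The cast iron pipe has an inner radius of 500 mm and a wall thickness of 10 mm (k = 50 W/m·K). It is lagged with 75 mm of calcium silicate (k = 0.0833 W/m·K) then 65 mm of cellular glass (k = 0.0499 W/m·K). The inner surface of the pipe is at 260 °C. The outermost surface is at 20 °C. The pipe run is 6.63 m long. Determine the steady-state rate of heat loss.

For a radial system each layer contributes R = ln(r_out/r_in)/(2πkL); films add R = 1/(hA).
R_cast iron pipe wall = ln(510/500)/(2π×50×6.63) = 9.507×10^-6 K/W
R_calcium silicate = ln(585/510)/(2π×0.0833×6.63) = 0.03954 K/W
R_cellular glass = ln(650/585)/(2π×0.0499×6.63) = 0.05069 K/W
R_total = 0.09023 K/W
Q = ΔT/R_total = 240/0.09023

Q ≈ 2660 W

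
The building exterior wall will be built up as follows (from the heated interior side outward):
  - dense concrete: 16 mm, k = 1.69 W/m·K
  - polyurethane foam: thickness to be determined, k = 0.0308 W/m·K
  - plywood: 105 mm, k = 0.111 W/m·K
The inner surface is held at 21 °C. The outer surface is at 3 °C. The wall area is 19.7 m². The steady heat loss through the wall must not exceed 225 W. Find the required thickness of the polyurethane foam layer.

Thermal resistances in series:
R_dense concrete = L/(kA) = 0.016/(1.69×19.7) = 4.806×10^-4 K/W
R_plywood = L/(kA) = 0.105/(0.111×19.7) = 0.04802 K/W
Sum of the known resistances R_other = 0.0485 K/W
Required total resistance R_tot = ΔT/Q_allow = 18/225 = 0.08 K/W
R_polyurethane foam = R_tot − R_other = 0.0315 K/W
L = R·k·A = 0.0315×0.0308×19.7

L ≈ 19.1 mm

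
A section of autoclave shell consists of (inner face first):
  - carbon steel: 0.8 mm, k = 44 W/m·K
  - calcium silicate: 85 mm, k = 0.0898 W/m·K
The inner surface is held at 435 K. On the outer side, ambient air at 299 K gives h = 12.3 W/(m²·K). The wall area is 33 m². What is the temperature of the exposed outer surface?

T ≈ 310 K

Treating each layer as a thermal resistance in series:
R_carbon steel = L/(kA) = 0.0008/(44×33) = 5.51×10^-7 K/W
R_calcium silicate = L/(kA) = 0.085/(0.0898×33) = 0.02868 K/W
R_outer film = 1/(h_o·A) = 1/(12.3×33) = 0.002464 K/W
R_total = 0.03115 K/W;  Q = ΔT/R_total = 136/0.03115 = 4366 W
T_interface = T_inner − Q·ΣR(inner→interface) = 435 − 4370×0.02868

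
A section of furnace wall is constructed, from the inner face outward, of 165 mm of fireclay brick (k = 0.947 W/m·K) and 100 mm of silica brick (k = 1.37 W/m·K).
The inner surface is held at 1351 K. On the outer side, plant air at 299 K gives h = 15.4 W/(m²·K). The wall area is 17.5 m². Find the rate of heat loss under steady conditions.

Q ≈ 59000 W

Using the resistance-network approach (series):
R_fireclay brick = L/(kA) = 0.165/(0.947×17.5) = 0.009956 K/W
R_silica brick = L/(kA) = 0.1/(1.37×17.5) = 0.004171 K/W
R_outer film = 1/(h_o·A) = 1/(15.4×17.5) = 0.003711 K/W
R_total = 0.01784 K/W
Q = ΔT / R_total = 1052 / 0.01784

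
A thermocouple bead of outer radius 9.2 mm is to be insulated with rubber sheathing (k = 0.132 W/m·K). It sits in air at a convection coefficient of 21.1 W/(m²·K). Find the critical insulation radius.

For a sphere r_cr = 2k/h = 2×0.132/21.1
r_cr = 12.5 mm; since the bare radius (9.2 mm) is below r_cr, adding a thin layer of insulation will *increase* heat loss.

r_cr ≈ 12.5 mm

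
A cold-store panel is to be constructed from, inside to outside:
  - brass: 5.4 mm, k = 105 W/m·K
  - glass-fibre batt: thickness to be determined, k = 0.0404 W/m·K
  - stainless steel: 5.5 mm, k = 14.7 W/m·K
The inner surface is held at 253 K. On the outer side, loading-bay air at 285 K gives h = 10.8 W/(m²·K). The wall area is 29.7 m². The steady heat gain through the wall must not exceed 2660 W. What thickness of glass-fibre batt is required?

Thermal resistances in series:
R_brass = L/(kA) = 0.0054/(105×29.7) = 1.732×10^-6 K/W
R_stainless steel = L/(kA) = 0.0055/(14.7×29.7) = 1.26×10^-5 K/W
R_outer film = 1/(h_o·A) = 1/(10.8×29.7) = 0.003118 K/W
Sum of the known resistances R_other = 0.003132 K/W
Required total resistance R_tot = ΔT/Q_allow = 32/2660 = 0.01203 K/W
R_glass-fibre batt = R_tot − R_other = 0.008898 K/W
L = R·k·A = 0.008898×0.0404×29.7

L ≈ 10.7 mm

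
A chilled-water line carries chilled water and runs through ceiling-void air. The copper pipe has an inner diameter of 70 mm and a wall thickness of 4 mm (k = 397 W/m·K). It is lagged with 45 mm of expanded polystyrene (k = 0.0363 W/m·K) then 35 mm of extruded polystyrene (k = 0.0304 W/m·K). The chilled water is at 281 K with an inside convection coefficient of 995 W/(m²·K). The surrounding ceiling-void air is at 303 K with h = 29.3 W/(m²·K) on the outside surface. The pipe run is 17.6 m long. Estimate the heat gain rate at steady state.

Cylindrical conduction, so R = ln(r₂/r₁)/(2πkL) per layer, in series:
R_inner film = 1/(h_i·2πr₁L) = 1/(995×2π×0.035×17.6) = 2.597×10^-4 K/W
R_copper pipe wall = ln(39/35)/(2π×397×17.6) = 2.465×10^-6 K/W
R_expanded polystyrene = ln(84/39)/(2π×0.0363×17.6) = 0.1911 K/W
R_extruded polystyrene = ln(119/84)/(2π×0.0304×17.6) = 0.1036 K/W
R_outer film = 1/(h_o·2πr_oL) = 1/(29.3×2π×0.119×17.6) = 0.002594 K/W
R_total = 0.2976 K/W
Q = ΔT/R_total = 22/0.2976

Q ≈ 73.9 W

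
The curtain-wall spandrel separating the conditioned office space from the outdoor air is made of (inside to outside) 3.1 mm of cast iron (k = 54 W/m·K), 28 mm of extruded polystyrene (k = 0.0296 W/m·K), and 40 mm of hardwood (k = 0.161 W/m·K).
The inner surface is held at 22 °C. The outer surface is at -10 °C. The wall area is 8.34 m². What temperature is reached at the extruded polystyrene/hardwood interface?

Model the wall as resistances in series:
R_cast iron = L/(kA) = 0.0031/(54×8.34) = 6.883×10^-6 K/W
R_extruded polystyrene = L/(kA) = 0.028/(0.0296×8.34) = 0.1134 K/W
R_hardwood = L/(kA) = 0.04/(0.161×8.34) = 0.02979 K/W
R_total = 0.1432 K/W;  Q = ΔT/R_total = 32/0.1432 = 223.4 W
T_interface = T_inner − Q·ΣR(inner→interface) = 22 − 223×0.1134

T ≈ -3.34 °C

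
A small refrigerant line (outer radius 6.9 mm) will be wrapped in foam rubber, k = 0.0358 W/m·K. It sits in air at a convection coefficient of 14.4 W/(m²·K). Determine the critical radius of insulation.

r_cr ≈ 2.49 mm

For a cylinder r_cr = k/h = 0.0358/14.4
r_cr = 2.49 mm; since the bare radius (6.9 mm) is above r_cr, any added insulation will reduce heat loss.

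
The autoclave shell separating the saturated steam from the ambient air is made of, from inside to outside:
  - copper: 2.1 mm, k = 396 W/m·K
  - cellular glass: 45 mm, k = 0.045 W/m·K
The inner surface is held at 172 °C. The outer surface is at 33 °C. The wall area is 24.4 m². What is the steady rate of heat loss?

Series thermal resistances:
R_copper = L/(kA) = 0.0021/(396×24.4) = 2.173×10^-7 K/W
R_cellular glass = L/(kA) = 0.045/(0.045×24.4) = 0.04098 K/W
R_total = 0.04098 K/W
Q = ΔT / R_total = 139 / 0.04098

Q ≈ 3390 W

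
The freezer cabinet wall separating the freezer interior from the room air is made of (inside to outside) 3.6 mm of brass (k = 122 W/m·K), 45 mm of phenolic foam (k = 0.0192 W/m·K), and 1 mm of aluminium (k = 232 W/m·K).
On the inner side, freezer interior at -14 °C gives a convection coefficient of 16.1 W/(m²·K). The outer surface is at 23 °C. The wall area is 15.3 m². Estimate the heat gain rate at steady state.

Using the resistance-network approach (series):
R_inner film = 1/(h_i·A) = 1/(16.1×15.3) = 0.00406 K/W
R_brass = L/(kA) = 0.0036/(122×15.3) = 1.929×10^-6 K/W
R_phenolic foam = L/(kA) = 0.045/(0.0192×15.3) = 0.1532 K/W
R_aluminium = L/(kA) = 0.001/(232×15.3) = 2.817×10^-7 K/W
R_total = 0.1572 K/W
Q = ΔT / R_total = 37 / 0.1572

Q ≈ 235 W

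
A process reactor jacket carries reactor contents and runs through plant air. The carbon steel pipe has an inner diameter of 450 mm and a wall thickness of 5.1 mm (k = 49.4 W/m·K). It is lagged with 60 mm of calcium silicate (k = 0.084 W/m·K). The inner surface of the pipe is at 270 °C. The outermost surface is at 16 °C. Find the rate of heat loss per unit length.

q′ ≈ 578 W/m

Treating each annulus and film as a series resistance:
R_carbon steel pipe wall = ln(230.1/225)/(2π×49.4×1) = 7.221×10^-5 K/W
R_calcium silicate = ln(290.1/230.1)/(2π×0.084×1) = 0.439 K/W
R_total = 0.4391 K/W
Q = ΔT/R_total = 254/0.4391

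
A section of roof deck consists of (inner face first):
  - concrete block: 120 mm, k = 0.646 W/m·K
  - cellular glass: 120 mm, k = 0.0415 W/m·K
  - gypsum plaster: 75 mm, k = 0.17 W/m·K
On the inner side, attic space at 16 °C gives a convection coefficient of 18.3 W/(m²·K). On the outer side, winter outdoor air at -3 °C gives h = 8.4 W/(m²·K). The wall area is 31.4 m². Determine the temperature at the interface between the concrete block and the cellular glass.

Treating each layer as a thermal resistance in series:
R_inner film = 1/(h_i·A) = 1/(18.3×31.4) = 0.00174 K/W
R_concrete block = L/(kA) = 0.12/(0.646×31.4) = 0.005916 K/W
R_cellular glass = L/(kA) = 0.12/(0.0415×31.4) = 0.09209 K/W
R_gypsum plaster = L/(kA) = 0.075/(0.17×31.4) = 0.01405 K/W
R_outer film = 1/(h_o·A) = 1/(8.4×31.4) = 0.003791 K/W
R_total = 0.1176 K/W;  Q = ΔT/R_total = 19/0.1176 = 161.6 W
T_interface = T_inner − Q·ΣR(inner→interface) = 16 − 162×0.007656

T ≈ 14.8 °C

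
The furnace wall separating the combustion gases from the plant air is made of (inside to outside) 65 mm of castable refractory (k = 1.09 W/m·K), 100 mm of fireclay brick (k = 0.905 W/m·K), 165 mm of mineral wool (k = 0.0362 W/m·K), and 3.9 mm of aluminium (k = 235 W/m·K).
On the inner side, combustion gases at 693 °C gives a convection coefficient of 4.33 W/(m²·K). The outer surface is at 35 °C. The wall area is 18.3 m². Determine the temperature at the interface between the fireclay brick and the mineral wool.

Using the resistance-network approach (series):
R_inner film = 1/(h_i·A) = 1/(4.33×18.3) = 0.01262 K/W
R_castable refractory = L/(kA) = 0.065/(1.09×18.3) = 0.003259 K/W
R_fireclay brick = L/(kA) = 0.1/(0.905×18.3) = 0.006038 K/W
R_mineral wool = L/(kA) = 0.165/(0.0362×18.3) = 0.2491 K/W
R_aluminium = L/(kA) = 0.0039/(235×18.3) = 9.069×10^-7 K/W
R_total = 0.271 K/W;  Q = ΔT/R_total = 658/0.271 = 2428 W
T_interface = T_inner − Q·ΣR(inner→interface) = 693 − 2430×0.02192

T ≈ 640 °C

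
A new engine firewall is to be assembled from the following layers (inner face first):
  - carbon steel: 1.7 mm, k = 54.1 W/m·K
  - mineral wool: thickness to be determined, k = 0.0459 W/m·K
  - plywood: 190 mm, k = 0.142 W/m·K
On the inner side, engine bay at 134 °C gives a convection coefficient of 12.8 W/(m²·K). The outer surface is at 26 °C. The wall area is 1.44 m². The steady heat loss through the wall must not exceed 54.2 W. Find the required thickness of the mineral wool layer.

Thermal resistances in series:
R_inner film = 1/(h_i·A) = 1/(12.8×1.44) = 0.05425 K/W
R_carbon steel = L/(kA) = 0.0017/(54.1×1.44) = 2.182×10^-5 K/W
R_plywood = L/(kA) = 0.19/(0.142×1.44) = 0.9292 K/W
Sum of the known resistances R_other = 0.9835 K/W
Required total resistance R_tot = ΔT/Q_allow = 108/54.2 = 1.993 K/W
R_mineral wool = R_tot − R_other = 1.009 K/W
L = R·k·A = 1.009×0.0459×1.44

L ≈ 66.7 mm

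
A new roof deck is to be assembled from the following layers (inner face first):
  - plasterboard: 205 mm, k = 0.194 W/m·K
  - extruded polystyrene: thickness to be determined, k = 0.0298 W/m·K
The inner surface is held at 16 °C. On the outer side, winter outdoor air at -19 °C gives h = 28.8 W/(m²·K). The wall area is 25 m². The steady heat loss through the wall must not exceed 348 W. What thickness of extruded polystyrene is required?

Using the resistance-network approach (series):
R_plasterboard = L/(kA) = 0.205/(0.194×25) = 0.04227 K/W
R_outer film = 1/(h_o·A) = 1/(28.8×25) = 0.001389 K/W
Sum of the known resistances R_other = 0.04366 K/W
Required total resistance R_tot = ΔT/Q_allow = 35/348 = 0.1006 K/W
R_extruded polystyrene = R_tot − R_other = 0.05692 K/W
L = R·k·A = 0.05692×0.0298×25

L ≈ 42.4 mm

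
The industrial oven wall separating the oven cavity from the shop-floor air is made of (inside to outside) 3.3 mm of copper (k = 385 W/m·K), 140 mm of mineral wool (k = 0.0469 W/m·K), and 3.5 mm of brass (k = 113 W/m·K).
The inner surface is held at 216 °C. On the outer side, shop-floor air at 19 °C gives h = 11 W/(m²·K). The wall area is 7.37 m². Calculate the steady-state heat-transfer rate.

Treating each layer as a thermal resistance in series:
R_copper = L/(kA) = 0.0033/(385×7.37) = 1.163×10^-6 K/W
R_mineral wool = L/(kA) = 0.14/(0.0469×7.37) = 0.405 K/W
R_brass = L/(kA) = 0.0035/(113×7.37) = 4.203×10^-6 K/W
R_outer film = 1/(h_o·A) = 1/(11×7.37) = 0.01234 K/W
R_total = 0.4174 K/W
Q = ΔT / R_total = 197 / 0.4174

Q ≈ 472 W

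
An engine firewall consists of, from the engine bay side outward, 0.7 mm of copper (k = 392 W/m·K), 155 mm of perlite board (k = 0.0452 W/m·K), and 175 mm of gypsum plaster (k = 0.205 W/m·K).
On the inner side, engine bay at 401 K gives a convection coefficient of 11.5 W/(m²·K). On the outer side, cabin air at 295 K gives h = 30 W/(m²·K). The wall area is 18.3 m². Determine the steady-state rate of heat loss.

Using the resistance-network approach (series):
R_inner film = 1/(h_i·A) = 1/(11.5×18.3) = 0.004752 K/W
R_copper = L/(kA) = 0.0007/(392×18.3) = 9.758×10^-8 K/W
R_perlite board = L/(kA) = 0.155/(0.0452×18.3) = 0.1874 K/W
R_gypsum plaster = L/(kA) = 0.175/(0.205×18.3) = 0.04665 K/W
R_outer film = 1/(h_o·A) = 1/(30×18.3) = 0.001821 K/W
R_total = 0.2406 K/W
Q = ΔT / R_total = 106 / 0.2406

Q ≈ 441 W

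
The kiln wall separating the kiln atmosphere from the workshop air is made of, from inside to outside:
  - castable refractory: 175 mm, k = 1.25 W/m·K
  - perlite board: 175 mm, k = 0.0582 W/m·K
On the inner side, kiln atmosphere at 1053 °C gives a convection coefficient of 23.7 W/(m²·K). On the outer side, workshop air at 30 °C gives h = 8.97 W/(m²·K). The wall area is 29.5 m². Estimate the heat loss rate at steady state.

Q ≈ 9140 W

Treating each layer as a thermal resistance in series:
R_inner film = 1/(h_i·A) = 1/(23.7×29.5) = 0.00143 K/W
R_castable refractory = L/(kA) = 0.175/(1.25×29.5) = 0.004746 K/W
R_perlite board = L/(kA) = 0.175/(0.0582×29.5) = 0.1019 K/W
R_outer film = 1/(h_o·A) = 1/(8.97×29.5) = 0.003779 K/W
R_total = 0.1119 K/W
Q = ΔT / R_total = 1023 / 0.1119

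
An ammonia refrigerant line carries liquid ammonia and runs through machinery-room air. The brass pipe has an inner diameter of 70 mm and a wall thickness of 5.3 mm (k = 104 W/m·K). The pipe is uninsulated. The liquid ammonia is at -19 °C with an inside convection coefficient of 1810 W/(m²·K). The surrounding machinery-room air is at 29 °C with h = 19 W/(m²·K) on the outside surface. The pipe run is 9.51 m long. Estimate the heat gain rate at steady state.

For a radial system each layer contributes R = ln(r_out/r_in)/(2πkL); films add R = 1/(hA).
R_inner film = 1/(h_i·2πr₁L) = 1/(1810×2π×0.035×9.51) = 2.642×10^-4 K/W
R_brass pipe wall = ln(40.3/35)/(2π×104×9.51) = 2.269×10^-5 K/W
R_outer film = 1/(h_o·2πr_oL) = 1/(19×2π×0.0403×9.51) = 0.02186 K/W
R_total = 0.02214 K/W
Q = ΔT/R_total = 48/0.02214

Q ≈ 2170 W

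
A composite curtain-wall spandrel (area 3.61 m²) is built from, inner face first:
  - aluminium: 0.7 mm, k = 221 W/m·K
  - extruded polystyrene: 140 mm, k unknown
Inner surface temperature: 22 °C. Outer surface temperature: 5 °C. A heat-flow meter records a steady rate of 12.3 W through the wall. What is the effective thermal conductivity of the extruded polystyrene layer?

Treating each layer as a thermal resistance in series:
R_aluminium = L/(kA) = 0.0007/(221×3.61) = 8.774×10^-7 K/W
Sum of known resistances R_other = 8.774×10^-7 K/W
Total R = ΔT/Q = 17/12.3 = 1.382 K/W
R_extruded polystyrene = R_total − R_other = 1.382 K/W
k = L/(R·A) = 0.14/(1.382×3.61)

k ≈ 0.0281 W/(m·K)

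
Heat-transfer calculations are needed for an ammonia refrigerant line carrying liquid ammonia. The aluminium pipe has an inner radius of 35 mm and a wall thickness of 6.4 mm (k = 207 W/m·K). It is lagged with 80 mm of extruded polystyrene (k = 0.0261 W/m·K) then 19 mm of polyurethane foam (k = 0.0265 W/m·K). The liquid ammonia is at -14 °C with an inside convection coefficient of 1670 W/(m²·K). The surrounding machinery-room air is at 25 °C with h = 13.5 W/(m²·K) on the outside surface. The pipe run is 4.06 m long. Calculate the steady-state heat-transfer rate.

Q ≈ 21.1 W

Treating each annulus and film as a series resistance:
R_inner film = 1/(h_i·2πr₁L) = 1/(1670×2π×0.035×4.06) = 6.707×10^-4 K/W
R_aluminium pipe wall = ln(41.4/35)/(2π×207×4.06) = 3.18×10^-5 K/W
R_extruded polystyrene = ln(121.4/41.4)/(2π×0.0261×4.06) = 1.616 K/W
R_polyurethane foam = ln(140.4/121.4)/(2π×0.0265×4.06) = 0.2151 K/W
R_outer film = 1/(h_o·2πr_oL) = 1/(13.5×2π×0.1404×4.06) = 0.02068 K/W
R_total = 1.852 K/W
Q = ΔT/R_total = 39/1.852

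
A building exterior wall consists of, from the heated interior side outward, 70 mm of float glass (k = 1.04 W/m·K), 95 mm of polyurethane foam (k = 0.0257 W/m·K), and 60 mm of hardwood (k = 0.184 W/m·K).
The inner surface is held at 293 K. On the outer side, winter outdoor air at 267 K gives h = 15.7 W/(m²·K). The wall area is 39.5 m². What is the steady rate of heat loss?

Treating each layer as a thermal resistance in series:
R_float glass = L/(kA) = 0.07/(1.04×39.5) = 0.001704 K/W
R_polyurethane foam = L/(kA) = 0.095/(0.0257×39.5) = 0.09358 K/W
R_hardwood = L/(kA) = 0.06/(0.184×39.5) = 0.008255 K/W
R_outer film = 1/(h_o·A) = 1/(15.7×39.5) = 0.001613 K/W
R_total = 0.1052 K/W
Q = ΔT / R_total = 26 / 0.1052

Q ≈ 247 W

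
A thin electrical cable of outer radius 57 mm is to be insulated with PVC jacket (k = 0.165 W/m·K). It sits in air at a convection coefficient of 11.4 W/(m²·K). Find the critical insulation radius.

For a cylinder r_cr = k/h = 0.165/11.4
r_cr = 14.5 mm; since the bare radius (57 mm) is above r_cr, any added insulation will reduce heat loss.

r_cr ≈ 14.5 mm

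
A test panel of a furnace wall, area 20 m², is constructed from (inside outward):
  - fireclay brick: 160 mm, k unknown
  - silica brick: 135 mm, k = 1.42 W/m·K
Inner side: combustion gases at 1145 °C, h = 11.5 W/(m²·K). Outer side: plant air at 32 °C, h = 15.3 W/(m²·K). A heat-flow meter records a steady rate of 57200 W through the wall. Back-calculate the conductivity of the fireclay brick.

k ≈ 1.13 W/(m·K)

Model the wall as resistances in series:
R_inner film = 1/(h_i·A) = 1/(11.5×20) = 0.004348 K/W
R_silica brick = L/(kA) = 0.135/(1.42×20) = 0.004754 K/W
R_outer film = 1/(h_o·A) = 1/(15.3×20) = 0.003268 K/W
Sum of known resistances R_other = 0.01237 K/W
Total R = ΔT/Q = 1113/57200 = 0.01946 K/W
R_fireclay brick = R_total − R_other = 0.007089 K/W
k = L/(R·A) = 0.16/(0.007089×20)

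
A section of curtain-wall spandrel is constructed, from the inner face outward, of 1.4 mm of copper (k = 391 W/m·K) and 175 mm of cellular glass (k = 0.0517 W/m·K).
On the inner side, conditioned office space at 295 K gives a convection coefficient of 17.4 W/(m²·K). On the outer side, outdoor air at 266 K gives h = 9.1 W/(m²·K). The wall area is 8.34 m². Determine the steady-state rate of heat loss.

Model the wall as resistances in series:
R_inner film = 1/(h_i·A) = 1/(17.4×8.34) = 0.006891 K/W
R_copper = L/(kA) = 0.0014/(391×8.34) = 4.293×10^-7 K/W
R_cellular glass = L/(kA) = 0.175/(0.0517×8.34) = 0.4059 K/W
R_outer film = 1/(h_o·A) = 1/(9.1×8.34) = 0.01318 K/W
R_total = 0.4259 K/W
Q = ΔT / R_total = 29 / 0.4259

Q ≈ 68.1 W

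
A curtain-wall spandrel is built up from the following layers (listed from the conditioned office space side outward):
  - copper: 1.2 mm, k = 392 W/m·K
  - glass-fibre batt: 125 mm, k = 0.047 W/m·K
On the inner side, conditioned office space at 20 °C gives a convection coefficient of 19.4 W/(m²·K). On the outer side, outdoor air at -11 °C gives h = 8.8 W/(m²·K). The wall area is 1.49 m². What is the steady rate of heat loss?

Treating each layer as a thermal resistance in series:
R_inner film = 1/(h_i·A) = 1/(19.4×1.49) = 0.03459 K/W
R_copper = L/(kA) = 0.0012/(392×1.49) = 2.055×10^-6 K/W
R_glass-fibre batt = L/(kA) = 0.125/(0.047×1.49) = 1.785 K/W
R_outer film = 1/(h_o·A) = 1/(8.8×1.49) = 0.07627 K/W
R_total = 1.896 K/W
Q = ΔT / R_total = 31 / 1.896

Q ≈ 16.4 W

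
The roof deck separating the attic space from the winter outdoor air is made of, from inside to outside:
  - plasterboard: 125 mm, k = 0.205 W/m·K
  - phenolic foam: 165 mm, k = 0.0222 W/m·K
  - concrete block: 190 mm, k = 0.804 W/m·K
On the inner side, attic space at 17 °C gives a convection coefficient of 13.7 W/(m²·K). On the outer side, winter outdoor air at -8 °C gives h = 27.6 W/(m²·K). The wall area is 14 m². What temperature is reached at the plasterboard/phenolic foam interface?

T ≈ 15 °C

Model the wall as resistances in series:
R_inner film = 1/(h_i·A) = 1/(13.7×14) = 0.005214 K/W
R_plasterboard = L/(kA) = 0.125/(0.205×14) = 0.04355 K/W
R_phenolic foam = L/(kA) = 0.165/(0.0222×14) = 0.5309 K/W
R_concrete block = L/(kA) = 0.19/(0.804×14) = 0.01688 K/W
R_outer film = 1/(h_o·A) = 1/(27.6×14) = 0.002588 K/W
R_total = 0.5991 K/W;  Q = ΔT/R_total = 25/0.5991 = 41.73 W
T_interface = T_inner − Q·ΣR(inner→interface) = 17 − 41.7×0.04877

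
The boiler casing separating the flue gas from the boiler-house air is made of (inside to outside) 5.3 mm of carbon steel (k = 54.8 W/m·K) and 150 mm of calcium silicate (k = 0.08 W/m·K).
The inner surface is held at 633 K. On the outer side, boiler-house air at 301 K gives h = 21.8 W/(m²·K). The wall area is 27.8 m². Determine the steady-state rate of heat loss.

Treating each layer as a thermal resistance in series:
R_carbon steel = L/(kA) = 0.0053/(54.8×27.8) = 3.479×10^-6 K/W
R_calcium silicate = L/(kA) = 0.15/(0.08×27.8) = 0.06745 K/W
R_outer film = 1/(h_o·A) = 1/(21.8×27.8) = 0.00165 K/W
R_total = 0.0691 K/W
Q = ΔT / R_total = 332 / 0.0691

Q ≈ 4800 W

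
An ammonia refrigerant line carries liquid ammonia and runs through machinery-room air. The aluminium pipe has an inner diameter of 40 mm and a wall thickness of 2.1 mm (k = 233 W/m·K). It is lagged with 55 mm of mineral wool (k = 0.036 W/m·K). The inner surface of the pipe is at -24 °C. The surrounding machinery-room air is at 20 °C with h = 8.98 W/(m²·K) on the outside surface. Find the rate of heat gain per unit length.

Per-layer cylindrical resistances, series-summed:
R_aluminium pipe wall = ln(22.1/20)/(2π×233×1) = 6.82×10^-5 K/W
R_mineral wool = ln(77.1/22.1)/(2π×0.036×1) = 5.524 K/W
R_outer film = 1/(h_o·2πr_oL) = 1/(8.98×2π×0.0771×1) = 0.2299 K/W
R_total = 5.754 K/W
Q = ΔT/R_total = 44/5.754

q′ ≈ 7.65 W/m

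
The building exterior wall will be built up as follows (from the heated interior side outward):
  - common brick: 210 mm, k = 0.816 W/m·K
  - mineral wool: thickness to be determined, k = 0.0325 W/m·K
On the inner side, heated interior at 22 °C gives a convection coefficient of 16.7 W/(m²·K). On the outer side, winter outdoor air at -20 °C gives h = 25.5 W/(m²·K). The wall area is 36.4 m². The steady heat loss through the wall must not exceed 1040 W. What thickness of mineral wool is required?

Using the resistance-network approach (series):
R_inner film = 1/(h_i·A) = 1/(16.7×36.4) = 0.001645 K/W
R_common brick = L/(kA) = 0.21/(0.816×36.4) = 0.00707 K/W
R_outer film = 1/(h_o·A) = 1/(25.5×36.4) = 0.001077 K/W
Sum of the known resistances R_other = 0.009793 K/W
Required total resistance R_tot = ΔT/Q_allow = 42/1040 = 0.04038 K/W
R_mineral wool = R_tot − R_other = 0.03059 K/W
L = R·k·A = 0.03059×0.0325×36.4

L ≈ 36.2 mm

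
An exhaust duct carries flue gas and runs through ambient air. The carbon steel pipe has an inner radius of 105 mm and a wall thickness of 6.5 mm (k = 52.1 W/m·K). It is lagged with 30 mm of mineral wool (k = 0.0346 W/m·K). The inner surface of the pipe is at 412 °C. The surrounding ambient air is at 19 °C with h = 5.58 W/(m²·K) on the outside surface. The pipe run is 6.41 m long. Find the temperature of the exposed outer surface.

Radial resistances (cylindrical: R_cond = ln(r_o/r_i)/(2πkL), R_conv = 1/(h·2πrL)):
R_carbon steel pipe wall = ln(111.5/105)/(2π×52.1×6.41) = 2.862×10^-5 K/W
R_mineral wool = ln(141.5/111.5)/(2π×0.0346×6.41) = 0.171 K/W
R_outer film = 1/(h_o·2πr_oL) = 1/(5.58×2π×0.1415×6.41) = 0.03145 K/W
R_total = 0.2025 K/W
Q = ΔT/R_total = 393/0.2025
Q = 1940 W
T_interface = T_inner − Q·ΣR(inner→interface) = 412 − 1940×0.171

T ≈ 80 °C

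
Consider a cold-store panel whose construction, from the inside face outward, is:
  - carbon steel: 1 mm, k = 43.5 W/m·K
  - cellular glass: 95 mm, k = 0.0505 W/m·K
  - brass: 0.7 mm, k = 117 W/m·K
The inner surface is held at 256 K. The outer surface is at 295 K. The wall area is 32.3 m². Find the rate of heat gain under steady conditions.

Q ≈ 670 W

Treating each layer as a thermal resistance in series:
R_carbon steel = L/(kA) = 0.001/(43.5×32.3) = 7.117×10^-7 K/W
R_cellular glass = L/(kA) = 0.095/(0.0505×32.3) = 0.05824 K/W
R_brass = L/(kA) = 0.0007/(117×32.3) = 1.852×10^-7 K/W
R_total = 0.05824 K/W
Q = ΔT / R_total = 39 / 0.05824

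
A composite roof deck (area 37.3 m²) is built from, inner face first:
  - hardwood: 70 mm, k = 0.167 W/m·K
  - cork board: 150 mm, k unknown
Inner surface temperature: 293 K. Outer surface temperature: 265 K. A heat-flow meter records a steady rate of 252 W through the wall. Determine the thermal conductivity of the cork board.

k ≈ 0.0403 W/(m·K)

Thermal resistances in series:
R_hardwood = L/(kA) = 0.07/(0.167×37.3) = 0.01124 K/W
Sum of known resistances R_other = 0.01124 K/W
Total R = ΔT/Q = 28/252 = 0.1111 K/W
R_cork board = R_total − R_other = 0.09987 K/W
k = L/(R·A) = 0.15/(0.09987×37.3)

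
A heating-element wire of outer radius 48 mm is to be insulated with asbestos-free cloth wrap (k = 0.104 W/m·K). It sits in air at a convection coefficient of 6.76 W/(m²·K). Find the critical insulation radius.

For a cylinder r_cr = k/h = 0.104/6.76
r_cr = 15.4 mm; since the bare radius (48 mm) is above r_cr, any added insulation will reduce heat loss.

r_cr ≈ 15.4 mm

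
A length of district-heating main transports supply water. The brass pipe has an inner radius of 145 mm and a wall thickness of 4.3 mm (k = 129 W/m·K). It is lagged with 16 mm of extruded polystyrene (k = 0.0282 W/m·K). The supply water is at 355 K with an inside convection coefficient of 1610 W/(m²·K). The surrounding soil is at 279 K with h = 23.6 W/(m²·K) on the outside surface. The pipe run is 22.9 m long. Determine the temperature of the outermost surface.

T ≈ 284 K

Cylindrical conduction, so R = ln(r₂/r₁)/(2πkL) per layer, in series:
R_inner film = 1/(h_i·2πr₁L) = 1/(1610×2π×0.145×22.9) = 2.977×10^-5 K/W
R_brass pipe wall = ln(149.3/145)/(2π×129×22.9) = 1.574×10^-6 K/W
R_extruded polystyrene = ln(165.3/149.3)/(2π×0.0282×22.9) = 0.02509 K/W
R_outer film = 1/(h_o·2πr_oL) = 1/(23.6×2π×0.1653×22.9) = 0.001782 K/W
R_total = 0.0269 K/W
Q = ΔT/R_total = 76/0.0269
Q = 2820 W
T_interface = T_inner − Q·ΣR(inner→interface) = 355 − 2820×0.02512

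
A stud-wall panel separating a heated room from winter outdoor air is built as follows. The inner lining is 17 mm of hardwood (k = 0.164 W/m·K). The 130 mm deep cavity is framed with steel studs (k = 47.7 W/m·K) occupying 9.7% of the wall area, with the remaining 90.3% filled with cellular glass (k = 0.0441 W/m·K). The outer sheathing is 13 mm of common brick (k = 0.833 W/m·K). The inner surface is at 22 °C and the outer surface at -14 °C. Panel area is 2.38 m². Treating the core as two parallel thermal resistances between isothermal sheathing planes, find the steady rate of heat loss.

Sheathing layers in series; stud and cavity paths in parallel between them.
R_inner = 0.017/(0.164×2.38) = 0.04355 K/W
R_stud  = 0.13/(47.7×0.097×2.38) = 0.01181 K/W
R_cav   = 0.13/(0.0441×0.903×2.38) = 1.372 K/W
1/R_core = 1/R_stud + 1/R_cav → R_core = 0.0117 K/W
R_outer = 0.013/(0.833×2.38) = 0.006557 K/W
R_total = 0.06182 K/W
Q = ΔT/R_total = 36/0.06182

Q ≈ 582 W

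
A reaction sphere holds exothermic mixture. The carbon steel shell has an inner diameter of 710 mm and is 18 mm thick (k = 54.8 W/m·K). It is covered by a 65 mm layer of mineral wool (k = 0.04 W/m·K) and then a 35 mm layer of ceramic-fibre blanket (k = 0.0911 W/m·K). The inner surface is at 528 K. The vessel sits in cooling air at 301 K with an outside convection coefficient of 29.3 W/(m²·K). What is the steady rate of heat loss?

Each spherical layer contributes R = (1/r_i − 1/r_o)/(4πk):
R_carbon steel shell = (1/0.355 − 1/0.373)/(4π×54.8) = 1.974×10^-4 K/W
R_mineral wool = (1/0.373 − 1/0.438)/(4π×0.04) = 0.7915 K/W
R_ceramic-fibre blanket = (1/0.438 − 1/0.473)/(4π×0.0911) = 0.1476 K/W
R_outer film = 1/(h·4πr_o²) = 1/(29.3×4π×0.473²) = 0.01214 K/W
R_total = 0.9514 K/W
Q = ΔT/R_total = 227/0.9514

Q ≈ 239 W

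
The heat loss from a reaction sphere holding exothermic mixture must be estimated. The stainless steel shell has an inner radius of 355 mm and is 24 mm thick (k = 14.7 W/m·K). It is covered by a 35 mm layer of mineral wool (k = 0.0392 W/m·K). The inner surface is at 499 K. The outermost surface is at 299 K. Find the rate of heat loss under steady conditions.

Spherical conduction: R = (1/r_in − 1/r_out)/(4πk) per layer; series-sum.
R_stainless steel shell = (1/0.355 − 1/0.379)/(4π×14.7) = 9.656×10^-4 K/W
R_mineral wool = (1/0.379 − 1/0.414)/(4π×0.0392) = 0.4528 K/W
R_total = 0.4538 K/W
Q = ΔT/R_total = 200/0.4538

Q ≈ 441 W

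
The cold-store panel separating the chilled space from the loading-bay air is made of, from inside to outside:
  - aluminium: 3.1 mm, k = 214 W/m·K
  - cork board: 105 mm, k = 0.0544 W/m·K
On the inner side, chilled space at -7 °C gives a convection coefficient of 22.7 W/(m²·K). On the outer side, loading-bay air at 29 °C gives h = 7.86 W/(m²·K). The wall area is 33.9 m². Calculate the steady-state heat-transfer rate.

Series thermal resistances:
R_inner film = 1/(h_i·A) = 1/(22.7×33.9) = 0.001299 K/W
R_aluminium = L/(kA) = 0.0031/(214×33.9) = 4.273×10^-7 K/W
R_cork board = L/(kA) = 0.105/(0.0544×33.9) = 0.05694 K/W
R_outer film = 1/(h_o·A) = 1/(7.86×33.9) = 0.003753 K/W
R_total = 0.06199 K/W
Q = ΔT / R_total = 36 / 0.06199

Q ≈ 581 W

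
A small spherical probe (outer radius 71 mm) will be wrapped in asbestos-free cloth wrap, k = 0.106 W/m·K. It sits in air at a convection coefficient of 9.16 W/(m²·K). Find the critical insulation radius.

For a sphere r_cr = 2k/h = 2×0.106/9.16
r_cr = 23.1 mm; since the bare radius (71 mm) is above r_cr, any added insulation will reduce heat loss.

r_cr ≈ 23.1 mm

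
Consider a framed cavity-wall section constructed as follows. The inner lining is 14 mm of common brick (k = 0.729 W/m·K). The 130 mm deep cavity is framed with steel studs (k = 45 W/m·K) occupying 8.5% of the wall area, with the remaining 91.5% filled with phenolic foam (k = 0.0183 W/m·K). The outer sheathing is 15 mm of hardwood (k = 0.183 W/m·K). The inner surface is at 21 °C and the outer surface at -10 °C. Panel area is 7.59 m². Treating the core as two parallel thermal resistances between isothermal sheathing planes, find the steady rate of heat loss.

Q ≈ 1740 W

Sheathing layers in series; stud and cavity paths in parallel between them.
R_inner = 0.014/(0.729×7.59) = 0.00253 K/W
R_stud  = 0.13/(45×0.085×7.59) = 0.004478 K/W
R_cav   = 0.13/(0.0183×0.915×7.59) = 1.023 K/W
1/R_core = 1/R_stud + 1/R_cav → R_core = 0.004458 K/W
R_outer = 0.015/(0.183×7.59) = 0.0108 K/W
R_total = 0.01779 K/W
Q = ΔT/R_total = 31/0.01779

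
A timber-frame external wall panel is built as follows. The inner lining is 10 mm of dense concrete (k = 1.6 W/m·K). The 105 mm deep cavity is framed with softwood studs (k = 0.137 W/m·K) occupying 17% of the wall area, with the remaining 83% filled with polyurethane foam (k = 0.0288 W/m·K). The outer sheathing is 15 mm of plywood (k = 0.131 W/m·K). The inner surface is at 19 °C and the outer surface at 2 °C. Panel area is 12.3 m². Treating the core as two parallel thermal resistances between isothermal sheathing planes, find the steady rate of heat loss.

Q ≈ 89.1 W

Sheathing layers in series; stud and cavity paths in parallel between them.
R_inner = 0.01/(1.6×12.3) = 5.081×10^-4 K/W
R_stud  = 0.105/(0.137×0.17×12.3) = 0.3665 K/W
R_cav   = 0.105/(0.0288×0.83×12.3) = 0.3571 K/W
1/R_core = 1/R_stud + 1/R_cav → R_core = 0.1809 K/W
R_outer = 0.015/(0.131×12.3) = 0.009309 K/W
R_total = 0.1907 K/W
Q = ΔT/R_total = 17/0.1907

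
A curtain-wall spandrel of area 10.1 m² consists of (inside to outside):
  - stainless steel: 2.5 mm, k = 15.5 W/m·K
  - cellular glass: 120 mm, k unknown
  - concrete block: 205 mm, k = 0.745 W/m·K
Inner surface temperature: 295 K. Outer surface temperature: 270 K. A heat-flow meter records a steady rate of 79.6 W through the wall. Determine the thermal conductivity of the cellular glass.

Model the wall as resistances in series:
R_stainless steel = L/(kA) = 0.0025/(15.5×10.1) = 1.597×10^-5 K/W
R_concrete block = L/(kA) = 0.205/(0.745×10.1) = 0.02724 K/W
Sum of known resistances R_other = 0.02726 K/W
Total R = ΔT/Q = 25/79.6 = 0.3141 K/W
R_cellular glass = R_total − R_other = 0.2868 K/W
k = L/(R·A) = 0.12/(0.2868×10.1)

k ≈ 0.0414 W/(m·K)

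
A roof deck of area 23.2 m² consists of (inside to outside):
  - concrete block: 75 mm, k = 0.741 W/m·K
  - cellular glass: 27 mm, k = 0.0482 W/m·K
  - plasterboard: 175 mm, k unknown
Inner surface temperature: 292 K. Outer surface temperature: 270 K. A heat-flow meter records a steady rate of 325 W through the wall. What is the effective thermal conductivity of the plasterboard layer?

Model the wall as resistances in series:
R_concrete block = L/(kA) = 0.075/(0.741×23.2) = 0.004363 K/W
R_cellular glass = L/(kA) = 0.027/(0.0482×23.2) = 0.02415 K/W
Sum of known resistances R_other = 0.02851 K/W
Total R = ΔT/Q = 22/325 = 0.06769 K/W
R_plasterboard = R_total − R_other = 0.03918 K/W
k = L/(R·A) = 0.175/(0.03918×23.2)

k ≈ 0.193 W/(m·K)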